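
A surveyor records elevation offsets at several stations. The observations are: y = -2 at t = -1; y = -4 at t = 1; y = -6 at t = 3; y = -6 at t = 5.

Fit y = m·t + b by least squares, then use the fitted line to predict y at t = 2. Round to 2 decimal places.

Entries of AᵀA: Σt·t = 36, Σt = 8, Σ1 = 4.
Moment sums: Σt·y = -50, Σy = -18.
Eliminating b: 4·(row 1) − 8·(row 2) gives 80·m = 4·(-50) − 8·(-18) = -56, so m = -7/10.
Then b = ((-18) − 8·(-7/10))/4 = -31/10.
At t = 2: ŷ = (-7/10)·(2) + (-31/10)·(1) = -9/2.

ŷ = -4.50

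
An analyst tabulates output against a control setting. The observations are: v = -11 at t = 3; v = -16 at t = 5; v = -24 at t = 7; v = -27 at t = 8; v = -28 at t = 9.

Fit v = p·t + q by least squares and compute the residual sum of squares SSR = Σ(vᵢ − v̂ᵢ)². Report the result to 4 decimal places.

Forming XᵀX = [[228, 32]; [32, 5]] and Xᵀv = [-749, -106]ᵀ gives XᵀX·[p, q]ᵀ = Xᵀv.
Eliminating q: 5·(row 1) − 32·(row 2) gives 116·p = 5·(-749) − 32·(-106) = -353, so p = -353/116.
Then q = ((-106) − 32·(-353/116))/5 = -50/29.
Residuals: -17/116, 109/116, -113/116, -27/29, 129/116; SSR = 459/116.

SSR = 3.9569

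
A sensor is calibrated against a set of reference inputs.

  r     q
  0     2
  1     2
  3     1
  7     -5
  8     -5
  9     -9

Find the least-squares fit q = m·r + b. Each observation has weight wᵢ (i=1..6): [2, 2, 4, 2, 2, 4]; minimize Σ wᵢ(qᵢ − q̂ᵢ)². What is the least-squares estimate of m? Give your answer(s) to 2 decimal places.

m = -1.27

Normal-equation sums: Σwᵢ·r·r = 588, Σwᵢ·r = 80, Σwᵢ·1 = 16.
For XᵀWq: Σwᵢ·r·q = -458, Σwᵢ·q = -44.
XᵀWX·[m, b]ᵀ = XᵀWq becomes [[588, 80]; [80, 16]]·[m, b]ᵀ = [-458, -44]ᵀ.
Eliminating b: 16·(row 1) − 80·(row 2) gives 3008·m = 16·(-458) − 80·(-44) = -3808, so m = -119/94.
Then b = ((-44) − 80·(-119/94))/16 = 673/188.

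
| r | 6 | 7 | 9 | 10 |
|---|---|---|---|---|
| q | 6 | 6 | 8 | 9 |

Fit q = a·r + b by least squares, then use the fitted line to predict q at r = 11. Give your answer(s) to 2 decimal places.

From the data, Σr·r = 266, Σr = 32, Σ1 = 4.
Right-hand side: Σr·q = 240, Σq = 29.
XᵀX·[a, b]ᵀ = Xᵀq becomes [[266, 32]; [32, 4]]·[a, b]ᵀ = [240, 29]ᵀ.
Eliminating b: 4·(row 1) − 32·(row 2) gives 40·a = 4·240 − 32·29 = 32, so a = 4/5.
Then b = (29 − 32·(4/5))/4 = 17/20.
At r = 11: q̂ = (4/5)·(11) + (17/20)·(1) = 193/20.

q̂ = 9.65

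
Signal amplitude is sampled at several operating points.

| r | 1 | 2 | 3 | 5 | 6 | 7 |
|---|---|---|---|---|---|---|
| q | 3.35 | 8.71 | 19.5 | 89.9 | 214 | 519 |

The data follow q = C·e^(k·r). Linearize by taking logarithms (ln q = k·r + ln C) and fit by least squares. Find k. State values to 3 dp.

k = 0.824

Linearized form: ln q = k·r + ln C. From the 6 transformed points,
Σr = 24.0000, Σ(r)² = 124.0000, Σln q = 22.4604, Σr·ln q = 112.9018.
Normal system: [[124.0000, 24.0000]; [24.0000, 6]]·[k, ln C]ᵀ = [112.9018, 22.4604]ᵀ.
Slope k = (n·Σr·ln q − Σr·Σln q)/(n·Σ(r)² − (Σr)²) = (6·112.9018 − 24.0000·22.4604)/168.0000 = 0.82358; ln C = (Σln q − k·Σr)/n = 0.44910.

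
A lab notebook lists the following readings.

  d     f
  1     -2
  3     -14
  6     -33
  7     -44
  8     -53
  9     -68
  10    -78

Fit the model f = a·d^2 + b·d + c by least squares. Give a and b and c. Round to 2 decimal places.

The normal system XᵀX·[a, b, c]ᵀ = Xᵀf is [[24436, 2828, 340]; [2828, 340, 44]; [340, 44, 7]]·[a, b, c]ᵀ = [-20172, -2366, -292]ᵀ.
Inverting the 3×3 Gram matrix, [a, b, c]ᵀ = [-3889/7344, -19073/7344, 152/459]ᵀ.

a = -0.53, b = -2.60, c = 0.33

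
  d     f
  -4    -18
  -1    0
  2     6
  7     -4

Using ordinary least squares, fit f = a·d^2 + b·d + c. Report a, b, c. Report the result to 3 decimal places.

With design matrix X, XᵀX = [[2674, 286, 70]; [286, 70, 4]; [70, 4, 4]] and Xᵀf = [-460, 56, -16]ᵀ.
Row-reducing yields a = -508/907, b = 2652/907, c = 2610/907.

a = -0.560, b = 2.924, c = 2.878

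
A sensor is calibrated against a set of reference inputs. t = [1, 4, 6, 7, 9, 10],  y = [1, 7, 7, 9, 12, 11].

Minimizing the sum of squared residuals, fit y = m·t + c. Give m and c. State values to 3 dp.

m = 1.134, c = 0.842

AᵀA·[m, c]ᵀ = Aᵀy reads: 283·m + 37·c = 352;  37·m + 6·c = 47.
(Σt·t = 283, Σt = 37, Σ1 = 6, Σt·y = 352, Σy = 47.)
Eliminating c: 6·(row 1) − 37·(row 2) gives 329·m = 6·352 − 37·47 = 373, so m = 373/329.
Then c = (47 − 37·(373/329))/6 = 277/329.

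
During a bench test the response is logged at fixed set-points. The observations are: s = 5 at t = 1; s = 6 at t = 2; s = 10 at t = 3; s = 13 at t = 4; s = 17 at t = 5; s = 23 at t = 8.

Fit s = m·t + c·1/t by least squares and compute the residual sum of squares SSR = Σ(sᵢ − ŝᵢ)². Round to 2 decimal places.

SSR = 5.47

Entries of MᵀM: Σt·t = 119, Σt·1/t = 6, Σ1/t·1/t = 21301/14400.
Moment sums: Σt·s = 368, Σ1/t·s = 2503/120.
Normal equations: [[119, 6]; [6, 21301/14400]]·[m, c]ᵀ = [368, 2503/120]ᵀ.
Eliminating c: (21301/14400)·(row 1) − 6·(row 2) gives (2016419/14400)·m = (21301/14400)·368 − 6·(2503/120) = 94322/225, so m = 6036608/2016419.
Then c = ((2503/120) − 6·(6036608/2016419))/(21301/14400) = 3947640/2016419.
Residuals: 97847/2016419, -1948522/2016419, 738486/2016419, 1080105/2016419, 3306555/2016419, -2408682/2016419; SSR = 11036077/2016419.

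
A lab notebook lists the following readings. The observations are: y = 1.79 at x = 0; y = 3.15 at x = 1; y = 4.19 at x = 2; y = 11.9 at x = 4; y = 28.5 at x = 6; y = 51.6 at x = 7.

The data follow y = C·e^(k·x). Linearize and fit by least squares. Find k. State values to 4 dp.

Let Y = ln y. Fitting Y = k·x + ln C by least squares:
Σx = 20.0000, Σ(x)² = 106.0000, Σln y = 12.9323, Σx·ln y = 61.6230.
Equations: 106.0000·k + 20.0000·ln C = 61.6230;  20.0000·k + 6·ln C = 12.9323.
Δ = 106.0000·6 − (20.0000)² = 236.0000; k = (61.6230·6 − 20.0000·12.9323)/236.0000 = 0.47073, ln C = (106.0000·12.9323 − 20.0000·61.6230)/236.0000 = 0.58628.

k = 0.4707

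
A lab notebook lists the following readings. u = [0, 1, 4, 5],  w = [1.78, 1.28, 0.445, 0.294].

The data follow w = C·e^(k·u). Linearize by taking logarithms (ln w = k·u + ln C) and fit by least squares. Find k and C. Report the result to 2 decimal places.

With ln wᵢ as the transformed response and uᵢ as the regressor:
XᵀX = [[42.0000, 10.0000]; [10.0000, 4]], rhs = [-9.1127, -1.2104]ᵀ  (here Σu = 10.0000, Σ(u)² = 42.0000, Σln w = -1.2104, Σu·ln w = -9.1127).
Slope k = (n·Σu·ln w − Σu·Σln w)/(n·Σ(u)² − (Σu)²) = (4·-9.1127 − 10.0000·-1.2104)/68.0000 = -0.35805; ln C = (Σln w − k·Σu)/n = 0.59252, so C = exp(0.59252) = 1.80854.

k = -0.36, C = 1.81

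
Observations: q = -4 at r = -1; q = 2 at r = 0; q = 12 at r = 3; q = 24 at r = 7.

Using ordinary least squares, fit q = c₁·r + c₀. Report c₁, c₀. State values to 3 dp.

c₁ = 3.394, c₀ = 0.865

Sums needed: Σr·r = 59, Σr = 9, Σ1 = 4.
For Aᵀq: Σr·q = 208, Σq = 34.
So AᵀA·[c₁, c₀]ᵀ = Aᵀq: [[59, 9]; [9, 4]]·[c₁, c₀]ᵀ = [208, 34]ᵀ.
Determinant 59·4 − 9² = 155.
c₁ = (208·4 − 9·34)/155 = 526/155; c₀ = (59·34 − 9·208)/155 = 134/155.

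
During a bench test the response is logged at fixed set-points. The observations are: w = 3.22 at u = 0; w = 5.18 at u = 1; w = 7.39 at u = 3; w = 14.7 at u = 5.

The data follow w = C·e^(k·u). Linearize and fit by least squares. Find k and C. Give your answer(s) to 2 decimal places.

Linearized form: ln w = k·u + ln C. From the 4 transformed points,
Σu = 9.0000, Σ(u)² = 35.0000, Σln w = 7.5022, Σu·ln w = 21.0844.
Equations: 35.0000·k + 9.0000·ln C = 21.0844;  9.0000·k + 4·ln C = 7.5022.
Δ = 35.0000·4 − (9.0000)² = 59.0000; k = (21.0844·4 − 9.0000·7.5022)/59.0000 = 0.28506, ln C = (35.0000·7.5022 − 9.0000·21.0844)/59.0000 = 1.23417, so C = exp(1.23417) = 3.43551.

k = 0.29, C = 3.44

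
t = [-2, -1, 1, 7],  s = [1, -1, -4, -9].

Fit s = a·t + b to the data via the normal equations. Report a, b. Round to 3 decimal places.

Forming XᵀX = [[55, 5]; [5, 4]] and Xᵀs = [-68, -13]ᵀ gives XᵀX·[a, b]ᵀ = Xᵀs.
det = 55·4 − 5² = 195.
a = ((-68)·4 − 5·(-13))/195 = -69/65; b = (55·(-13) − 5·(-68))/195 = -25/13.

a = -1.062, b = -1.923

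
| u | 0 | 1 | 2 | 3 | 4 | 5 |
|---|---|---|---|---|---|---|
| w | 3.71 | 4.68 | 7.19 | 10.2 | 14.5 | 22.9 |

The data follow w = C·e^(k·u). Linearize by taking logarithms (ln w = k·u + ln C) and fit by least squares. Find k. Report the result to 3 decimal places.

Let Y = ln w. Fitting Y = k·u + ln C by least squares:
Sums: Σu = 15.0000, Σ(u)² = 55.0000, Σln w = 12.9547, Σu·ln w = 38.8081.
Normal system: [[55.0000, 15.0000]; [15.0000, 6]]·[k, ln C]ᵀ = [38.8081, 12.9547]ᵀ.
Solving (det = 105.0000): k = 0.36694, ln C = 1.24177.

k = 0.367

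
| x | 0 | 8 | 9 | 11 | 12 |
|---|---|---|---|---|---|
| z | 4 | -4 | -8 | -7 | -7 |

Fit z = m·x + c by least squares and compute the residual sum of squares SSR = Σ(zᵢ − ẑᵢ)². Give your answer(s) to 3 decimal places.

With design matrix A, AᵀA = [[410, 40]; [40, 5]] and Aᵀz = [-265, -22]ᵀ.
det = 410·5 − 40² = 450.
m = ((-265)·5 − 40·(-22))/450 = -89/90; c = (410·(-22) − 40·(-265))/450 = 158/45.
Residuals: 22/45, 2/5, -47/18, 11/30, 61/45; SSR = 827/90.

SSR = 9.189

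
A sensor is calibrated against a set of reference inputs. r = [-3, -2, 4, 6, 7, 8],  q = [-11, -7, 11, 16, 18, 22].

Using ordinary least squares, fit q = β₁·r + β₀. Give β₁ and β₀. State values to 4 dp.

β₁ = 2.9251, β₀ = -1.5838

Setting ∂/∂β₁ … = 0 gives: 178·β₁ + 20·β₀ = 489;  20·β₁ + 6·β₀ = 49.
(Σr·r = 178, Σr = 20, Σ1 = 6, Σr·q = 489, Σq = 49.)
Eliminating β₀: 6·(row 1) − 20·(row 2) gives 668·β₁ = 6·489 − 20·49 = 1954, so β₁ = 977/334.
Then β₀ = (49 − 20·(977/334))/6 = -529/334.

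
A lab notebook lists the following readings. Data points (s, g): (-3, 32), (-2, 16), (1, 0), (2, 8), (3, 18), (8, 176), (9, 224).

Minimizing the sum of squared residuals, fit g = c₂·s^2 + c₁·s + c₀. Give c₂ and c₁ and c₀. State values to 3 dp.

c₂ = 3.021, c₁ = -2.141, c₀ = -1.022

Sums needed: Σs^2·s^2 = 10852, Σs^2·s = 1242, Σs^2 = 172, Σs·s = 172, Σs = 18, Σ1 = 7.
Moment sums: Σs^2·g = 29954, Σs·g = 3366, Σg = 474.
Solving the 3×3 system (Gaussian elimination) gives c₂ = 1022645/338457, c₁ = -241575/112819, c₀ = -345896/338457.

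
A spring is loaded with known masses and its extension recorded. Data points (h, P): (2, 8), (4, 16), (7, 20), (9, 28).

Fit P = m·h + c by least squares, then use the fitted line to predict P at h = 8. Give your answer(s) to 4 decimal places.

P̂ = 24.5517

Forming MᵀM = [[150, 22]; [22, 4]] and MᵀP = [472, 72]ᵀ gives MᵀM·[m, c]ᵀ = MᵀP.
det = 150·4 − 22² = 116.
m = (472·4 − 22·72)/116 = 76/29; c = (150·72 − 22·472)/116 = 104/29.
At h = 8: P̂ = (76/29)·(8) + (104/29)·(1) = 712/29.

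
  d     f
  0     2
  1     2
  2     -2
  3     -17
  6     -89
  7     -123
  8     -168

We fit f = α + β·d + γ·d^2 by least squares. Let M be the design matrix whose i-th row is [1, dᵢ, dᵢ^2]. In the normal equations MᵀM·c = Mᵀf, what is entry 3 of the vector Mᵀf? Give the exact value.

Entry 3 ↔ basis d^2, so (Mᵀf)_{3} = Σᵢ (d^2)·fᵢ = (0)·(2) + (1)·(2) + (4)·(-2) + (9)·(-17) + (36)·(-89) + (49)·(-123) + (64)·(-168) = -20142.

-20142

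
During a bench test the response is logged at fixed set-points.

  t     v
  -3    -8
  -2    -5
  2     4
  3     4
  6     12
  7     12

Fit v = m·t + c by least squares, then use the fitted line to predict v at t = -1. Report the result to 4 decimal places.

Forming AᵀA = [[111, 13]; [13, 6]] and Aᵀv = [210, 19]ᵀ gives AᵀA·[m, c]ᵀ = Aᵀv.
Eliminating c: 6·(row 1) − 13·(row 2) gives 497·m = 6·210 − 13·19 = 1013, so m = 1013/497.
Then c = (19 − 13·(1013/497))/6 = -621/497.
At t = -1: v̂ = (1013/497)·(-1) + (-621/497)·(1) = -1634/497.

v̂ = -3.2877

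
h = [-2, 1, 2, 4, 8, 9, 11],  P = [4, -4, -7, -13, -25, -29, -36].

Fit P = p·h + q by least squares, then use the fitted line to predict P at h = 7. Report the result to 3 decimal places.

P̂ = -22.743

The normal equations are: 291·p + 33·q = -935;  33·p + 7·q = -110.
(Σh·h = 291, Σh = 33, Σ1 = 7, Σh·P = -935, ΣP = -110.)
det = 291·7 − 33² = 948.
p = ((-935)·7 − 33·(-110))/948 = -2915/948; q = (291·(-110) − 33·(-935))/948 = -385/316.
At h = 7: P̂ = (-2915/948)·(7) + (-385/316)·(1) = -5390/237.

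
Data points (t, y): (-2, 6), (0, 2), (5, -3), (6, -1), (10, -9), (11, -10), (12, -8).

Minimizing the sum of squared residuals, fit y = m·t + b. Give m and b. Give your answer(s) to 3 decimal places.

The normal equations are: 430·m + 42·b = -329;  42·m + 7·b = -23.
(Σt·t = 430, Σt = 42, Σ1 = 7, Σt·y = -329, Σy = -23.)
Δ = 430·7 − 42² = 1246.
m = ((-329)·7 − 42·(-23))/1246 = -191/178; b = (430·(-23) − 42·(-329))/1246 = 1964/623.

m = -1.073, b = 3.152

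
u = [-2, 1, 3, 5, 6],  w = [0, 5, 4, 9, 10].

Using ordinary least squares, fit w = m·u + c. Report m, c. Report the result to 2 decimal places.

m = 1.19, c = 2.50

Sums needed: Σu·u = 75, Σu = 13, Σ1 = 5.
And Σu·w = 122, Σw = 28.
MᵀM·[m, c]ᵀ = Mᵀw becomes [[75, 13]; [13, 5]]·[m, c]ᵀ = [122, 28]ᵀ.
Eliminating c: 5·(row 1) − 13·(row 2) gives 206·m = 5·122 − 13·28 = 246, so m = 123/103.
Then c = (28 − 13·(123/103))/5 = 257/103.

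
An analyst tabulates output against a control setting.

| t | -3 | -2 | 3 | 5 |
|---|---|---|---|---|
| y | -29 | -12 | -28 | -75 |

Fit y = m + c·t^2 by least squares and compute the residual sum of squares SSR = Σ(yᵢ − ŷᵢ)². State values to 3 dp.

SSR = 2.479

Entries of XᵀX: Σ1 = 4, Σt^2 = 47, Σt^2·t^2 = 803.
Moment sums: Σy = -144, Σt^2·y = -2436.
XᵀX·[m, c]ᵀ = Xᵀy becomes [[4, 47]; [47, 803]]·[m, c]ᵀ = [-144, -2436]ᵀ.
det = 4·803 − 47² = 1003.
m = ((-144)·803 − 47·(-2436))/1003 = -1140/1003; c = (4·(-2436) − 47·(-144))/1003 = -2976/1003.
Residuals: -1163/1003, 1008/1003, -160/1003, 315/1003; SSR = 2486/1003.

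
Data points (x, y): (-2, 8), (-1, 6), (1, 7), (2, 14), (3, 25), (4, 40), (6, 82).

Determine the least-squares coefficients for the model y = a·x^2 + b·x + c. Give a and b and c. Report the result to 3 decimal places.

a = 1.949, b = 1.296, c = 3.829

Sums needed: Σx^2·x^2 = 1667, Σx^2·x = 307, Σx^2 = 71, Σx·x = 71, Σx = 13, Σ1 = 7.
Moment sums: Σx^2·y = 3918, Σx·y = 740, Σy = 182.
MᵀM·[a, b, c]ᵀ = Mᵀy becomes [[1667, 307, 71]; [307, 71, 13]; [71, 13, 7]]·[a, b, c]ᵀ = [3918, 740, 182]ᵀ.
Row-reducing yields a = 46691/23961, b = 31046/23961, c = 4369/1141.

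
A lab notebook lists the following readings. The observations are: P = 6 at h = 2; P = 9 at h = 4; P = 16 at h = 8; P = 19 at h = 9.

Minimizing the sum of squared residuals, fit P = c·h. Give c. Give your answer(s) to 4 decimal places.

c = 2.1030

With design matrix A, AᵀA = [[165]] and AᵀP = [347]ᵀ.
c = 347/165 = 2.10303.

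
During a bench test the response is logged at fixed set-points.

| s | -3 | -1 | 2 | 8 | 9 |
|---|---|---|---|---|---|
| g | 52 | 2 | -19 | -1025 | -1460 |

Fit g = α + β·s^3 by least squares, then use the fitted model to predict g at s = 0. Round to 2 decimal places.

Normal-equation sums: Σ1 = 5, Σs^3 = 1221, Σs^3·s^3 = 794379.
For Aᵀg: Σg = -2450, Σs^3·g = -1590698.
AᵀA·[α, β]ᵀ = Aᵀg becomes [[5, 1221]; [1221, 794379]]·[α, β]ᵀ = [-2450, -1590698]ᵀ.
Eliminating β: 794379·(row 1) − 1221·(row 2) gives 2481054·α = 794379·(-2450) − 1221·(-1590698) = -3986292, so α = -664382/413509.
Then β = ((-1590698) − 1221·(-664382/413509))/794379 = -2481020/1240527.
At s = 0: ĝ = (-664382/413509)·(1) + (-2481020/1240527)·(0) = -664382/413509.

ĝ = -1.61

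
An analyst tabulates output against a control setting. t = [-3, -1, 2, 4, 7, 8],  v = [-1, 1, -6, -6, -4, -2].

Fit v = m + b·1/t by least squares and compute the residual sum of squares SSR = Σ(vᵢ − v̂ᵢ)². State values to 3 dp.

Entries of MᵀM: Σ1 = 6, Σ1/t = -53/168, Σ1/t·1/t = 41197/28224.
Right-hand side: Σv = -18, Σ1/t·v = -503/84.
Normal equations: [[6, -53/168]; [-53/168, 41197/28224]]·[m, b]ᵀ = [-18, -503/84]ᵀ.
Δ = 6·(41197/28224) − (-53/168)² = 244373/28224.
m = ((-18)·(41197/28224) − (-53/168)·(-503/84))/(244373/28224) = -794864/244373; b = (6·(-503/84) − (-53/168)·(-18))/(244373/28224) = -1174320/244373.
Residuals: 159051/244373, -135083/244373, -84214/244373, -377794/244373, -14868/244373, 452908/244373; SSR = 1631570/244373.

SSR = 6.677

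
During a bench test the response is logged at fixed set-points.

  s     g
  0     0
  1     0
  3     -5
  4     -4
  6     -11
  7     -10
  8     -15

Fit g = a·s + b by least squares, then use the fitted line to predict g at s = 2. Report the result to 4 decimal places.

ĝ = -2.5000

Setting ∂/∂a … = 0 gives: 175·a + 29·b = -287;  29·a + 7·b = -45.
Determinant 175·7 − 29² = 384.
a = ((-287)·7 − 29·(-45))/384 = -11/6; b = (175·(-45) − 29·(-287))/384 = 7/6.
At s = 2: ĝ = (-11/6)·(2) + (7/6)·(1) = -5/2.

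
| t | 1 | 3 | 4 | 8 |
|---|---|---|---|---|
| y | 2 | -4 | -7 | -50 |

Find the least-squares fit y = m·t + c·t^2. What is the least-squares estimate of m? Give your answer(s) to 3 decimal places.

m = 2.304

Compute the Gram sums: Σt·t = 90, Σt·t^2 = 604, Σt^2·t^2 = 4434.
Right-hand side: Σt·y = -438, Σt^2·y = -3346.
Δ = 90·4434 − 604² = 34244.
m = ((-438)·4434 − 604·(-3346))/34244 = 19723/8561; c = (90·(-3346) − 604·(-438))/34244 = -9147/8561.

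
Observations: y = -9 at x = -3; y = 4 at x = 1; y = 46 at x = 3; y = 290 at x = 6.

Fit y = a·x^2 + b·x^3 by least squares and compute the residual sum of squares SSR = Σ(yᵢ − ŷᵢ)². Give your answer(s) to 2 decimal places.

The normal system AᵀA·[a, b]ᵀ = Aᵀy is [[1459, 7777]; [7777, 48115]]·[a, b]ᵀ = [10777, 64129]ᵀ.
Eliminating b: 48115·(row 1) − 7777·(row 2) gives 9718056·a = 48115·10777 − 7777·64129 = 19804122, so a = 366743/179964.
Then b = (64129 − 7777·(366743/179964))/48115 = 180583/179964.
Residuals: -2479/9998, 9585/9998, 2831/4999, -531/4999; SSR = 13123/9998.

SSR = 1.31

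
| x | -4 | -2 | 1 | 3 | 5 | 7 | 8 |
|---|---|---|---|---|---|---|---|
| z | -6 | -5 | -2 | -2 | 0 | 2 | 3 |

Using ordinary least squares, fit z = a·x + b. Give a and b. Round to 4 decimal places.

Compute the Gram sums: Σx·x = 168, Σx = 18, Σ1 = 7.
Moment sums: Σx·z = 64, Σz = -10.
Normal equations: [[168, 18]; [18, 7]]·[a, b]ᵀ = [64, -10]ᵀ.
Eliminating b: 7·(row 1) − 18·(row 2) gives 852·a = 7·64 − 18·(-10) = 628, so a = 157/213.
Then b = ((-10) − 18·(157/213))/7 = -236/71.

a = 0.7371, b = -3.3239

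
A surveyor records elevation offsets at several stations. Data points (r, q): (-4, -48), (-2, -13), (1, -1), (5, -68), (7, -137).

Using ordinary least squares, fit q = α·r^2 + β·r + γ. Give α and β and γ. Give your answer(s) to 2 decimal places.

α = -2.91, β = 0.70, γ = 0.89

From the data, Σr^2·r^2 = 3299, Σr^2·r = 397, Σr^2 = 95, Σr·r = 95, Σr = 7, Σ1 = 5.
Right-hand side: Σr^2·q = -9234, Σr·q = -1082, Σq = -267.
So MᵀM·[α, β, γ]ᵀ = Mᵀq: [[3299, 397, 95]; [397, 95, 7]; [95, 7, 5]]·[α, β, γ]ᵀ = [-9234, -1082, -267]ᵀ.
Solving the 3×3 system (Gaussian elimination) gives α = -139627/47994, β = 11237/15998, γ = 21419/23997.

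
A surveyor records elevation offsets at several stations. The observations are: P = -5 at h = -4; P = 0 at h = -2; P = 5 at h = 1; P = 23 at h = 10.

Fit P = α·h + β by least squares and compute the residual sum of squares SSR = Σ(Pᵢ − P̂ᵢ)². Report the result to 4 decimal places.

SSR = 0.6580

Forming MᵀM = [[121, 5]; [5, 4]] and MᵀP = [255, 23]ᵀ gives MᵀM·[α, β]ᵀ = MᵀP.
Eliminating β: 4·(row 1) − 5·(row 2) gives 459·α = 4·255 − 5·23 = 905, so α = 905/459.
Then β = (23 − 5·(905/459))/4 = 1508/459.
Residuals: -61/153, 302/459, -118/459, -1/459; SSR = 302/459.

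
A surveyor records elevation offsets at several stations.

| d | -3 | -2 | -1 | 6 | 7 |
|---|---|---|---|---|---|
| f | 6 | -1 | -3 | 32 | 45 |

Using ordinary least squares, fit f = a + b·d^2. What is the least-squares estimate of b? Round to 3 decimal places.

The normal equations are: 5·a + 99·b = 79;  99·a + 3795·b = 3404.
det = 5·3795 − 99² = 9174.
a = (79·3795 − 99·3404)/9174 = -1127/278; b = (5·3404 − 99·79)/9174 = 9199/9174.

b = 1.003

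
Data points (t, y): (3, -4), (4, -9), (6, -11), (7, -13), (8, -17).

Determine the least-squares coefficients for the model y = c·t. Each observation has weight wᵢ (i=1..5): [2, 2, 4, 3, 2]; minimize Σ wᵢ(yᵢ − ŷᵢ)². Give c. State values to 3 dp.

Forming XᵀWX = [[469]] and XᵀWy = [-905]ᵀ gives XᵀWX·[c]ᵀ = XᵀWy.
Hence c = -905 / 469 ≈ -1.92964.

c = -1.930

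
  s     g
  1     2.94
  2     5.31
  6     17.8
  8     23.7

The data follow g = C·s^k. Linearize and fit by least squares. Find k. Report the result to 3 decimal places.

k = 1.021

With ln gᵢ as the transformed response and ln sᵢ as the regressor:
Sums: Σln s = 4.5643, Σ(ln s)² = 8.0149, Σln g = 8.7927, Σln s·ln g = 12.8985.
Normal system: [[8.0149, 4.5643]; [4.5643, 4]]·[k, ln C]ᵀ = [12.8985, 8.7927]ᵀ.
Δ = 8.0149·4 − (4.5643)² = 11.2265; k = (12.8985·4 − 4.5643·8.7927)/11.2265 = 1.02092, ln C = (8.0149·8.7927 − 4.5643·12.8985)/11.2265 = 1.03321.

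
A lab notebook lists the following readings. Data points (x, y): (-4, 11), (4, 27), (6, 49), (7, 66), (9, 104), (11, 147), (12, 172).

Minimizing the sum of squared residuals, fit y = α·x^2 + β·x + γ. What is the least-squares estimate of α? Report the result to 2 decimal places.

With design matrix M, MᵀM = [[46147, 4347, 463]; [4347, 463, 45]; [463, 45, 7]] and Mᵀy = [56585, 5437, 576]ᵀ.
Solving the 3×3 system (Gaussian elimination) gives α = 2921239/2863266, β = 1845071/954422, γ = 3401641/1431633.

α = 1.02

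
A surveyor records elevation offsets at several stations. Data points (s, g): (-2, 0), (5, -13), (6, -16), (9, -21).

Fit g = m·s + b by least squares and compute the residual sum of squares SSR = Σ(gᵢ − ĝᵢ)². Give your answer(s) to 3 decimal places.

Compute the Gram sums: Σs·s = 146, Σs = 18, Σ1 = 4.
Right-hand side: Σs·g = -350, Σg = -50.
XᵀX·[m, b]ᵀ = Xᵀg becomes [[146, 18]; [18, 4]]·[m, b]ᵀ = [-350, -50]ᵀ.
Determinant 146·4 − 18² = 260.
m = ((-350)·4 − 18·(-50))/260 = -25/13; b = (146·(-50) − 18·(-350))/260 = -50/13.
Residuals: 0, 6/13, -8/13, 2/13; SSR = 8/13.

SSR = 0.615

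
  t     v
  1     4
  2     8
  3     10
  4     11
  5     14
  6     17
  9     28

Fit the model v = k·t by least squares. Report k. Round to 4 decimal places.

Entries of XᵀX: Σt·t = 172.
Moment sums: Σt·v = 518.
k = 518/172 = 3.01163.

k = 3.0116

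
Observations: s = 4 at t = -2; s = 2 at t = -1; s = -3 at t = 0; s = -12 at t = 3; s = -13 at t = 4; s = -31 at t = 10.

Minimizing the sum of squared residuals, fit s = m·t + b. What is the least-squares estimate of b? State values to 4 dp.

Setting ∂/∂m … = 0 gives: 130·m + 14·b = -408;  14·m + 6·b = -53.
Eliminating b: 6·(row 1) − 14·(row 2) gives 584·m = 6·(-408) − 14·(-53) = -1706, so m = -853/292.
Then b = ((-53) − 14·(-853/292))/6 = -589/292.

b = -2.0171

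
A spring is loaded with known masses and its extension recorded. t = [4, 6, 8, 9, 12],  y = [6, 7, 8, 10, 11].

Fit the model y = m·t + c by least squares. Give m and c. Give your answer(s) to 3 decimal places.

XᵀX·[m, c]ᵀ = Xᵀy reads: 341·m + 39·c = 352;  39·m + 5·c = 42.
Determinant 341·5 − 39² = 184.
m = (352·5 − 39·42)/184 = 61/92; c = (341·42 − 39·352)/184 = 297/92.

m = 0.663, c = 3.228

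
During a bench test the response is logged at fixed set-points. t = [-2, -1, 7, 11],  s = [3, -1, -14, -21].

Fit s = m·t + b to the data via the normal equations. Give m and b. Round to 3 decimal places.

m = -1.771, b = -1.611

Forming XᵀX = [[175, 15]; [15, 4]] and Xᵀs = [-334, -33]ᵀ gives XᵀX·[m, b]ᵀ = Xᵀs.
Determinant 175·4 − 15² = 475.
m = ((-334)·4 − 15·(-33))/475 = -841/475; b = (175·(-33) − 15·(-334))/475 = -153/95.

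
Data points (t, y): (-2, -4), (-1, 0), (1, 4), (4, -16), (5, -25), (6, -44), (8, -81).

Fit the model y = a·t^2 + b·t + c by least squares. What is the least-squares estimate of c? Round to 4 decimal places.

The normal equations are: 6291·a + 909·b + 147·c = -7661;  909·a + 147·b + 21·c = -1089;  147·a + 21·b + 7·c = -166.
Row-reducing yields a = -386/261, b = 419/348, c = 9089/2436.

c = 3.7311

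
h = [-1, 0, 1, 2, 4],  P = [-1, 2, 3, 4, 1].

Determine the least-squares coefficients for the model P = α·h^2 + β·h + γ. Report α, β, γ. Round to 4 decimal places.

With design matrix X, XᵀX = [[274, 72, 22]; [72, 22, 6]; [22, 6, 5]] and XᵀP = [34, 16, 9]ᵀ.
Row-reducing yields α = -400/679, β = 1471/679, γ = 1217/679.

α = -0.5891, β = 2.1664, γ = 1.7923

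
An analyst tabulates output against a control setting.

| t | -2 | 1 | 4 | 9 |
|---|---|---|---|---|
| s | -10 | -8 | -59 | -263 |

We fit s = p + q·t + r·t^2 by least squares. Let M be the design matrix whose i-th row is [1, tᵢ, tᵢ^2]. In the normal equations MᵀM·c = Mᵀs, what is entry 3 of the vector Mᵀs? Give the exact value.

-22295

Entry 3 ↔ basis t^2, so (Mᵀs)_{3} = Σᵢ (t^2)·sᵢ = (4)·(-10) + (1)·(-8) + (16)·(-59) + (81)·(-263) = -22295.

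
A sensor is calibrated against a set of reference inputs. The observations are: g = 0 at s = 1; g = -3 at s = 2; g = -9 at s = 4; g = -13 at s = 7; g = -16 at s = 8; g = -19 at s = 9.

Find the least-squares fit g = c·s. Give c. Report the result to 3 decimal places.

c = -2.009

Normal-equation sums: Σs·s = 215.
And Σs·g = -432.
Normal equations: [[215]]·[c]ᵀ = [-432]ᵀ.
c = (-432)/215 = -2.0093.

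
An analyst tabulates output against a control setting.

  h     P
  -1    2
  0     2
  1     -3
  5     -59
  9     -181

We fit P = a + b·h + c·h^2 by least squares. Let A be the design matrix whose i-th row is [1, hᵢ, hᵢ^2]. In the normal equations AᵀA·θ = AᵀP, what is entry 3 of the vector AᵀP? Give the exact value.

-16137

Entry 3 ↔ basis h^2, so (AᵀP)_{3} = Σᵢ (h^2)·Pᵢ = (1)·(2) + (0)·(2) + (1)·(-3) + (25)·(-59) + (81)·(-181) = -16137.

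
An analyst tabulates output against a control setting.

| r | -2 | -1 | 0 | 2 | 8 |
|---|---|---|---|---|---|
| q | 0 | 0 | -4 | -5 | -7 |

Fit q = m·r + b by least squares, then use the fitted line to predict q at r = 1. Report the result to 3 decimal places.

q̂ = -2.924

From the data, Σr·r = 73, Σr = 7, Σ1 = 5.
And Σr·q = -66, Σq = -16.
So MᵀM·[m, b]ᵀ = Mᵀq: [[73, 7]; [7, 5]]·[m, b]ᵀ = [-66, -16]ᵀ.
Determinant 73·5 − 7² = 316.
m = ((-66)·5 − 7·(-16))/316 = -109/158; b = (73·(-16) − 7·(-66))/316 = -353/158.
At r = 1: q̂ = (-109/158)·(1) + (-353/158)·(1) = -231/79.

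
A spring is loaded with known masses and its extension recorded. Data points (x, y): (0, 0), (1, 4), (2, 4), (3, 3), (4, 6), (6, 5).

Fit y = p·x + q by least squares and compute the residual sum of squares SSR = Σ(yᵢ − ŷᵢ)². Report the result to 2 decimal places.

The normal equations are: 66·p + 16·q = 75;  16·p + 6·q = 22.
Δ = 66·6 − 16² = 140.
p = (75·6 − 16·22)/140 = 7/10; q = (66·22 − 16·75)/140 = 9/5.
Residuals: -9/5, 3/2, 4/5, -9/10, 7/5, -1; SSR = 99/10.

SSR = 9.90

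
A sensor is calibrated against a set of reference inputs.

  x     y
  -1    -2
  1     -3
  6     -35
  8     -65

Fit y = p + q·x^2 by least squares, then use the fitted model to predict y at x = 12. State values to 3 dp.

ŷ = -142.820

Compute the Gram sums: Σ1 = 4, Σx^2 = 102, Σx^2·x^2 = 5394.
Right-hand side: Σy = -105, Σx^2·y = -5425.
Normal equations: [[4, 102]; [102, 5394]]·[p, q]ᵀ = [-105, -5425]ᵀ.
Δ = 4·5394 − 102² = 11172.
p = ((-105)·5394 − 102·(-5425))/11172 = -155/133; q = (4·(-5425) − 102·(-105))/11172 = -785/798.
At x = 12: ŷ = (-155/133)·(1) + (-785/798)·(144) = -18995/133.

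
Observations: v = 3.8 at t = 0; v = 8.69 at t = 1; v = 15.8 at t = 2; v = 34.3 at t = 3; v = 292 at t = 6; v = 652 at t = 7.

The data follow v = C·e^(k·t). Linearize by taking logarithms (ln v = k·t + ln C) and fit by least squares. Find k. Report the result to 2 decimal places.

With ln vᵢ as the transformed response and tᵢ as the regressor:
AᵀA = [[99.0000, 19.0000]; [19.0000, 6]], rhs = [97.7085, 21.9491]ᵀ  (here Σt = 19.0000, Σ(t)² = 99.0000, Σln v = 21.9491, Σt·ln v = 97.7085).
Slope k = (n·Σt·ln v − Σt·Σln v)/(n·Σ(t)² − (Σt)²) = (6·97.7085 − 19.0000·21.9491)/233.0000 = 0.72625; ln C = (Σln v − k·Σt)/n = 1.35838.

k = 0.73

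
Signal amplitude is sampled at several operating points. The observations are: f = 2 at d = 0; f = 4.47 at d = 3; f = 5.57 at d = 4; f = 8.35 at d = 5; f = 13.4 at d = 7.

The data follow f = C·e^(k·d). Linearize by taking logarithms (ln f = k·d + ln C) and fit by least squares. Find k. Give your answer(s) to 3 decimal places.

Linearized form: ln f = k·d + ln C. From the 5 transformed points,
Σd = 19.0000, Σ(d)² = 99.0000, Σln f = 8.6254, Σd·ln f = 40.1398.
Equations: 99.0000·k + 19.0000·ln C = 40.1398;  19.0000·k + 5·ln C = 8.6254.
Δ = 99.0000·5 − (19.0000)² = 134.0000; k = (40.1398·5 − 19.0000·8.6254)/134.0000 = 0.27474, ln C = (99.0000·8.6254 − 19.0000·40.1398)/134.0000 = 0.68106.

k = 0.275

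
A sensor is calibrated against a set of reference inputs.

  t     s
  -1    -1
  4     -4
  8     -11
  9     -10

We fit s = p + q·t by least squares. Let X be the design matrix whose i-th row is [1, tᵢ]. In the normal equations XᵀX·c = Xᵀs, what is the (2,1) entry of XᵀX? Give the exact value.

20

Row 2 ↔ basis t, column 1 ↔ basis 1, so (XᵀX)_{2,1} = Σᵢ t = (-1)·(1) + (4)·(1) + (8)·(1) + (9)·(1) = 20.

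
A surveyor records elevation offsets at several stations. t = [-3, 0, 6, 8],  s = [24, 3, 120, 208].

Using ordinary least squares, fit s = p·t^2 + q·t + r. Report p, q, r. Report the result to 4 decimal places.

From the data, Σt^2·t^2 = 5473, Σt^2·t = 701, Σt^2 = 109, Σt·t = 109, Σt = 11, Σ1 = 4.
Right-hand side: Σt^2·s = 17848, Σt·s = 2312, Σs = 355.
AᵀA·[p, q, r]ᵀ = Aᵀs becomes [[5473, 701, 109]; [701, 109, 11]; [109, 11, 4]]·[p, q, r]ᵀ = [17848, 2312, 355]ᵀ.
Solving the 3×3 system (Gaussian elimination) gives p = 4789/1604, q = 14029/8020, r = 10347/4010.

p = 2.9857, q = 1.7493, r = 2.5803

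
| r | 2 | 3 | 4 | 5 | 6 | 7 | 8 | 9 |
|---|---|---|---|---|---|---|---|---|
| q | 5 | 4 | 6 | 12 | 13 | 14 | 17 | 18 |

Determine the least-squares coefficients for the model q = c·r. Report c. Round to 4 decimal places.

c = 2.0423

XᵀX·[c]ᵀ = Xᵀq reads: 284·c = 580.
c = 580/284 = 2.04225.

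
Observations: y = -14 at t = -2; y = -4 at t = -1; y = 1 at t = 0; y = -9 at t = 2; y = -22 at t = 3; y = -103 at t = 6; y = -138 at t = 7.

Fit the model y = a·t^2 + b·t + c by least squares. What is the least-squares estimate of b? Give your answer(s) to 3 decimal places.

b = 1.278

Normal-equation sums: Σt^2·t^2 = 3811, Σt^2·t = 585, Σt^2 = 103, Σt·t = 103, Σt = 15, Σ1 = 7.
Moment sums: Σt^2·y = -10764, Σt·y = -1636, Σy = -289.
So AᵀA·[a, b, c]ᵀ = Aᵀy: [[3811, 585, 103]; [585, 103, 15]; [103, 15, 7]]·[a, b, c]ᵀ = [-10764, -1636, -289]ᵀ.
Inverting the 3×3 Gram matrix, [a, b, c]ᵀ = [-318559/104802, 44657/34934, 36731/52401]ᵀ.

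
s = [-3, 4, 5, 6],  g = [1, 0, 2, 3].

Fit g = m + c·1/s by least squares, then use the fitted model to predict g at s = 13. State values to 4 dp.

ĝ = 1.5039

Compute the Gram sums: Σ1 = 4, Σ1/s = 17/60, Σ1/s·1/s = 869/3600.
And Σg = 6, Σ1/s·g = 17/30.
XᵀX·[m, c]ᵀ = Xᵀg becomes [[4, 17/60]; [17/60, 869/3600]]·[m, c]ᵀ = [6, 17/30]ᵀ.
Eliminating c: (869/3600)·(row 1) − (17/60)·(row 2) gives (3187/3600)·m = (869/3600)·6 − (17/60)·(17/30) = 1159/900, so m = 4636/3187.
Then c = ((17/30) − (17/60)·(4636/3187))/(869/3600) = 2040/3187.
At s = 13: ĝ = (4636/3187)·(1) + (2040/3187)·(1/13) = 62308/41431.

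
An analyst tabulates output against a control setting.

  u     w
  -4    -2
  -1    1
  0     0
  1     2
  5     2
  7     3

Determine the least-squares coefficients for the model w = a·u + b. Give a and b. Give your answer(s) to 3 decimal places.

a = 0.393, b = 0.475

Setting ∂/∂a … = 0 gives: 92·a + 8·b = 40;  8·a + 6·b = 6.
(Σu·u = 92, Σu = 8, Σ1 = 6, Σu·w = 40, Σw = 6.)
Eliminating b: 6·(row 1) − 8·(row 2) gives 488·a = 6·40 − 8·6 = 192, so a = 24/61.
Then b = (6 − 8·(24/61))/6 = 29/61.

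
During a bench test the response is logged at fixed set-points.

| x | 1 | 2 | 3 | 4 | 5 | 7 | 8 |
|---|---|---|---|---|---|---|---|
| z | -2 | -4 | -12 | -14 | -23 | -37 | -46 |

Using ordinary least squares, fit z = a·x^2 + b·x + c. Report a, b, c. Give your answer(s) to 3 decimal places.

a = -0.407, b = -2.690, c = 1.581

Sums needed: Σx^2·x^2 = 7476, Σx^2·x = 1080, Σx^2 = 168, Σx·x = 168, Σx = 30, Σ1 = 7.
For Mᵀz: Σx^2·z = -5682, Σx·z = -844, Σz = -138.
So MᵀM·[a, b, c]ᵀ = Mᵀz: [[7476, 1080, 168]; [1080, 168, 30]; [168, 30, 7]]·[a, b, c]ᵀ = [-5682, -844, -138]ᵀ.
Solving the 3×3 system (Gaussian elimination) gives a = -35/86, b = -347/129, c = 68/43.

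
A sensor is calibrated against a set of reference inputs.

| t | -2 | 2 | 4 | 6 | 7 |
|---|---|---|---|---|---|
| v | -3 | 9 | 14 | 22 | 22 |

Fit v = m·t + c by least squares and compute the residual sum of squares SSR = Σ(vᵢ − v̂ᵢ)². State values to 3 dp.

The normal system XᵀX·[m, c]ᵀ = Xᵀv is [[109, 17]; [17, 5]]·[m, c]ᵀ = [366, 64]ᵀ.
Δ = 109·5 − 17² = 256.
m = (366·5 − 17·64)/256 = 371/128; c = (109·64 − 17·366)/256 = 377/128.
Residuals: -19/128, 33/128, -69/128, 213/128, -79/64; SSR = 299/64.

SSR = 4.672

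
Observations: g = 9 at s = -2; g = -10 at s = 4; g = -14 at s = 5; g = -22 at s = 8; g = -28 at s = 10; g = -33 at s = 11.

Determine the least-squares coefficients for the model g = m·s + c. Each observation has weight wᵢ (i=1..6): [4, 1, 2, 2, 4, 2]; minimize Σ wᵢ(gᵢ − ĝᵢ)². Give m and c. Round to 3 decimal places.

m = -3.133, c = 2.612

Setting ∂/∂m … = 0 gives: 852·m + 84·c = -2450;  84·m + 15·c = -224.
Eliminating c: 15·(row 1) − 84·(row 2) gives 5724·m = 15·(-2450) − 84·(-224) = -17934, so m = -2989/954.
Then c = ((-224) − 84·(-2989/954))/15 = 1246/477.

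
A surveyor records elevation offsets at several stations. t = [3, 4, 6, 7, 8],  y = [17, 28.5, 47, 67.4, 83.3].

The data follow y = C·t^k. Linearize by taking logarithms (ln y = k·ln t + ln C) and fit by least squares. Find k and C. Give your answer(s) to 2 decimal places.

Taking logs, ln y = k·ln t + ln C, so regress ln y on ln t.
Over the data: Σln t = 8.3020, Σ(ln t)² = 14.4498, Σln y = 18.6664, Σln t·ln y = 32.0449.
Normal system: [[14.4498, 8.3020]; [8.3020, 5]]·[k, ln C]ᵀ = [32.0449, 18.6664]ᵀ.
Solving (det = 3.3255): k = 1.58045, ln C = 1.10909, so C = exp(1.10909) = 3.03160.

k = 1.58, C = 3.03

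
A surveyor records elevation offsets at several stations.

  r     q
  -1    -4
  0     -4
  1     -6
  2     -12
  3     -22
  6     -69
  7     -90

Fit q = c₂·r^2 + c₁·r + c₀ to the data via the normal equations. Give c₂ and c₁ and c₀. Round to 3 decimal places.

c₂ = -1.596, c₁ = -1.231, c₀ = -3.607

Normal-equation sums: Σr^2·r^2 = 3796, Σr^2·r = 594, Σr^2 = 100, Σr·r = 100, Σr = 18, Σ1 = 7.
For Aᵀq: Σr^2·q = -7150, Σr·q = -1136, Σq = -207.
Normal equations: [[3796, 594, 100]; [594, 100, 18]; [100, 18, 7]]·[c₂, c₁, c₀]ᵀ = [-7150, -1136, -207]ᵀ.
Solving the 3×3 system (Gaussian elimination) gives c₂ = -38239/23961, c₁ = -9833/7987, c₀ = -86435/23961.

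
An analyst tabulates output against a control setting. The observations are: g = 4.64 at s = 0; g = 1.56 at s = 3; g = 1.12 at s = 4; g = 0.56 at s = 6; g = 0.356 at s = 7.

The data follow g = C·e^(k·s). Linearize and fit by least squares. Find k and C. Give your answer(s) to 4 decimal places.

Taking logs, ln g = k·s + ln C, so regress ln g on s.
XᵀX = [[110.0000, 20.0000]; [20.0000, 5]], rhs = [-8.9213, 0.4801]ᵀ  (here Σs = 20.0000, Σ(s)² = 110.0000, Σln g = 0.4801, Σs·ln g = -8.9213).
Δ = 110.0000·5 − (20.0000)² = 150.0000; k = (-8.9213·5 − 20.0000·0.4801)/150.0000 = -0.36139, ln C = (110.0000·0.4801 − 20.0000·-8.9213)/150.0000 = 1.54157, so C = exp(1.54157) = 4.67192.

k = -0.3614, C = 4.6719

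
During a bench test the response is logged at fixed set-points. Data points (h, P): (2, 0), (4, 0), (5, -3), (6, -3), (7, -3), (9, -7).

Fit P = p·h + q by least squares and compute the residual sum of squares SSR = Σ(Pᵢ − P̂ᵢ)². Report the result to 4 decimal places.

From the data, Σh·h = 211, Σh = 33, Σ1 = 6.
Right-hand side: Σh·P = -117, ΣP = -16.
Normal equations: [[211, 33]; [33, 6]]·[p, q]ᵀ = [-117, -16]ᵀ.
det = 211·6 − 33² = 177.
p = ((-117)·6 − 33·(-16))/177 = -58/59; q = (211·(-16) − 33·(-117))/177 = 485/177.
Residuals: -137/177, 211/177, -146/177, 28/177, 202/177, -158/177; SSR = 854/177.

SSR = 4.8249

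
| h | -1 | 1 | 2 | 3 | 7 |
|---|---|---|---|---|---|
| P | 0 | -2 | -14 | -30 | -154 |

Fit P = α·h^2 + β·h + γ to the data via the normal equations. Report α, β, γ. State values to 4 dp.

Setting ∂/∂α … = 0 gives: 2500·α + 378·β + 64·γ = -7874;  378·α + 64·β + 12·γ = -1198;  64·α + 12·β + 5·γ = -200.
Solving the 3×3 system (Gaussian elimination) gives α = -421/143, β = -233/143, γ = 228/143.

α = -2.9441, β = -1.6294, γ = 1.5944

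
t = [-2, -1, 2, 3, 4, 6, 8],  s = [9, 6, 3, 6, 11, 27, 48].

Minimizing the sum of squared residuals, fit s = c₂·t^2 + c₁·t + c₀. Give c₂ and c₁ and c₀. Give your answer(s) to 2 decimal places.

c₂ = 0.90, c₁ = -1.52, c₀ = 2.79

Sums needed: Σt^2·t^2 = 5762, Σt^2·t = 818, Σt^2 = 134, Σt·t = 134, Σt = 20, Σ1 = 7.
For Xᵀs: Σt^2·s = 4328, Σt·s = 590, Σs = 110.
XᵀX·[c₂, c₁, c₀]ᵀ = Xᵀs becomes [[5762, 818, 134]; [818, 134, 20]; [134, 20, 7]]·[c₂, c₁, c₀]ᵀ = [4328, 590, 110]ᵀ.
Inverting the 3×3 Gram matrix, [c₂, c₁, c₀]ᵀ = [29647/32872, -49929/32872, 6549/2348]ᵀ.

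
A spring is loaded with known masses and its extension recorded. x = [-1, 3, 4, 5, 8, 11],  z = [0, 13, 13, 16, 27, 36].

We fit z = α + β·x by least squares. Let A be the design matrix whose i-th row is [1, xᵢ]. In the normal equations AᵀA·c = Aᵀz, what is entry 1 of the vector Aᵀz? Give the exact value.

105

Entry 1 ↔ basis 1, so (Aᵀz)_{1} = Σᵢ zᵢ = (1)·(0) + (1)·(13) + (1)·(13) + (1)·(16) + (1)·(27) + (1)·(36) = 105.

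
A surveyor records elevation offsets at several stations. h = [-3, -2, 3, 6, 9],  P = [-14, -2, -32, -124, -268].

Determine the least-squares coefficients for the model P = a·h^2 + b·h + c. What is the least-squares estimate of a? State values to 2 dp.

a = -3.02

Compute the Gram sums: Σh^2·h^2 = 8035, Σh^2·h = 937, Σh^2 = 139, Σh·h = 139, Σh = 13, Σ1 = 5.
And Σh^2·P = -26594, Σh·P = -3206, ΣP = -440.
So XᵀX·[a, b, c]ᵀ = XᵀP: [[8035, 937, 139]; [937, 139, 13]; [139, 13, 5]]·[a, b, c]ᵀ = [-26594, -3206, -440]ᵀ.
Row-reducing yields a = -67499/22386, b = -69463/22386, c = 2074/533.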